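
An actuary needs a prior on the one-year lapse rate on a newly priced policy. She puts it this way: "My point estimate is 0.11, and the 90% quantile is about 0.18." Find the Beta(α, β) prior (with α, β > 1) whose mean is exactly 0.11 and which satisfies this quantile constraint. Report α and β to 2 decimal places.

With mean 0.11 fixed, write α = 0.11s, β = 0.89s where s = α+β.
Need P(θ < 0.18) = 0.9 under Beta(0.11s, 0.89s). Normal approximation: (q−m)/√(m(1−m)/s) ≈ z_{0.9} = 1.28, so s ≈ 0.11·0.89·(1.28)²/(0.18−0.11)² = 32.8.
At s = 32.8: P(θ<0.18) ≈ 0.893. Adjusting to match 0.9 gives s ≈ 35.60.
So α = 0.11·35.60 ≈ 3.92, β = 0.89·35.60 ≈ 31.68.

α ≈ 3.92, β ≈ 31.68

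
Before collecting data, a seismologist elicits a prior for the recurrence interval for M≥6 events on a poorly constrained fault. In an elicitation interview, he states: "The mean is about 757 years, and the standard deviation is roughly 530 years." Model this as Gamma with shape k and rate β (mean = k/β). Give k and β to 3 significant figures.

For Gamma(k, rate β): mean = k/β, variance = k/β², so CV = 1/√k.
CV = SD/mean = 530/757 = 0.7001, hence k = 1/CV² = 2.04.
Then β = k/mean = 2.04/757 = 0.00269.

k ≈ 2.04, β ≈ 0.00269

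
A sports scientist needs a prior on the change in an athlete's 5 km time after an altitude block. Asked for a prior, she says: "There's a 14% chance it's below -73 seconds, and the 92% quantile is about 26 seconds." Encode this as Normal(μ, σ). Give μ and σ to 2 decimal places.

For Normal(μ,σ), the p-quantile is μ + z_p·σ. Here z_{0.14} = -1.08, z_{0.92} = 1.405.
So -73 = μ − 1.08σ and 26 = μ + 1.405σ.
Subtracting: σ = (26 − -73)/(1.405 − (-1.08)) = 39.83.
Then μ = -73 − (-1.08)·39.83 = -29.97.

μ = -29.97, σ = 39.83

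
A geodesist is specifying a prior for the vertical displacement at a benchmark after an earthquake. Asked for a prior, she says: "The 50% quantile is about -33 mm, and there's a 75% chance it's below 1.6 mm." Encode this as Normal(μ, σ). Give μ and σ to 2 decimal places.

For Normal(μ,σ), the p-quantile is μ + z_p·σ. Here z_{0.5} = 0, z_{0.75} = 0.6745.
So -33 = μ + 0σ and 1.6 = μ + 0.6745σ.
Subtracting: σ = (1.6 − -33)/(0.6745 − (0)) = 51.30.
Then μ = -33 − (0)·51.30 = -33.00.

μ = -33.00, σ = 51.30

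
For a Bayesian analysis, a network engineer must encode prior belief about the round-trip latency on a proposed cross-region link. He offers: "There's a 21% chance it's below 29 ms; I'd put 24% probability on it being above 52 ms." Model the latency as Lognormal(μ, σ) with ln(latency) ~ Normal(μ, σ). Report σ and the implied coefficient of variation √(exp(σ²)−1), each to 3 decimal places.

If T ~ Lognormal(μ,σ) then ln T ~ Normal(μ,σ), so the p-quantile of ln T is μ + z_p·σ.
ln(29) = 3.367 and ln(52) = 3.951; z_{0.21} = -0.8064, z_{0.76} = 0.7063.
σ = (3.951 − 3.367)/(0.7063 − (-0.8064)) = 0.386.
μ = 3.367 − (-0.8064)·0.386 = 3.679.
CV = √(exp(σ²)−1) = √(exp(0.1490)−1) = 0.401.

σ ≈ 0.386, CV ≈ 0.401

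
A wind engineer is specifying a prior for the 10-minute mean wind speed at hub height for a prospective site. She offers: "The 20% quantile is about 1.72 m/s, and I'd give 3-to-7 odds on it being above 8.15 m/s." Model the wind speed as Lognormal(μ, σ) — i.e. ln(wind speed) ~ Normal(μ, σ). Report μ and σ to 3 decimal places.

If T ~ Lognormal(μ,σ) then ln T ~ Normal(μ,σ), so the p-quantile of ln T is μ + z_p·σ.
ln(1.72) = 0.5423 and ln(8.15) = 2.098; z_{0.2} = -0.8416, z_{0.7} = 0.5244.
σ = (2.098 − 0.5423)/(0.5244 − (-0.8416)) = 1.139.
μ = 0.5423 − (-0.8416)·1.139 = 1.501.

μ ≈ 1.501, σ ≈ 1.139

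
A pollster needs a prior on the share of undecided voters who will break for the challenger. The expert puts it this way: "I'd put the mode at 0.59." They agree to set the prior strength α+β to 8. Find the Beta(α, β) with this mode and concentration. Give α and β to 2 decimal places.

For α,β > 1 the Beta mode is (α−1)/(α+β−2). With α+β = 8, the mode is (α−1)/6.
Set (α−1)/6 = 0.59 → α = 1 + 0.59·6 = 4.54.
β = 8 − α = 3.46.

α = 4.54, β = 3.46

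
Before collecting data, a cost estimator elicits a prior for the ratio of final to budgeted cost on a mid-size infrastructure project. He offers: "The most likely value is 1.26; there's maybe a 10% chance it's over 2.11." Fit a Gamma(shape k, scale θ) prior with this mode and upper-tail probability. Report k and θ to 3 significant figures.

k ≈ 8.11, θ ≈ 0.177

Gamma(k,θ) with k>1 has mode (k−1)θ, so θ = 1.26/(k−1).
Need P(X < 2.11) = 0.9 with θ tied to k this way. Start at k = 2, θ = 1.26: P(X<2.11) ≈ 0.499.
Too low — raise k to concentrate. Iterating converges to k ≈ 8.11.
Then θ = 1.26/(8.11−1) ≈ 0.177.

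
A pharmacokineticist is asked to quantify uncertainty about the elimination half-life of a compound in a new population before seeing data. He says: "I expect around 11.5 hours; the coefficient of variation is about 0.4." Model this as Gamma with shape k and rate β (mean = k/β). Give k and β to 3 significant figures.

k ≈ 6.25, β ≈ 0.543

For Gamma(k, rate β): mean = k/β, variance = k/β², so CV = 1/√k.
CV = 0.4, hence k = 1/CV² = 6.25.
Then β = k/mean = 6.25/11.5 = 0.543.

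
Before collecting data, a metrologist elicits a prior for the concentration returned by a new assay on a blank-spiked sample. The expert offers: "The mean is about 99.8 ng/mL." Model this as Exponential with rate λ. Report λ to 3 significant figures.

Exponential mean = 1/λ, so λ = 1/99.8 = 0.01.

λ ≈ 0.01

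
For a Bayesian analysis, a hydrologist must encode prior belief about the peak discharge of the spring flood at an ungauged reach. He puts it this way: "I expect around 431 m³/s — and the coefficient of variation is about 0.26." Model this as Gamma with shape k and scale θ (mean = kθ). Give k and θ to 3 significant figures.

For Gamma(k, scale θ): mean = kθ, variance = kθ², so CV = 1/√k.
CV = 0.26, hence k = 1/CV² = 14.8.
Then θ = mean/k = 431/14.8 = 29.1.

k ≈ 14.8, θ ≈ 29.1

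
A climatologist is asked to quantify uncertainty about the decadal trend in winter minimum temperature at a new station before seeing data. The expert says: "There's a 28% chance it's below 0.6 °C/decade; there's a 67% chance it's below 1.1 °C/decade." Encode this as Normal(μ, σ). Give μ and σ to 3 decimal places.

μ = 0.885, σ = 0.489

For Normal(μ,σ), the p-quantile is μ + z_p·σ. Here z_{0.28} = -0.5828, z_{0.67} = 0.4399.
So 0.6 = μ − 0.5828σ and 1.1 = μ + 0.4399σ.
Subtracting: σ = (1.1 − 0.6)/(0.4399 − (-0.5828)) = 0.489.
Then μ = 0.6 − (-0.5828)·0.489 = 0.885.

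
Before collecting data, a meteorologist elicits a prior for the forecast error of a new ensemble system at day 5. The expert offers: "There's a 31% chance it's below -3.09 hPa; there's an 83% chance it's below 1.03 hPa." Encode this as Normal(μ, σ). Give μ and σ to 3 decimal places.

μ = -1.681, σ = 2.841

The p-quantile of Normal(μ,σ) is μ + z_p·σ, with z_{0.31} = -0.4959 and z_{0.83} = 0.9542.
Eliminate σ: μ = (z₂·x₁ − z₁·x₂)/(z₂ − z₁) = (0.9542·-3.09 − (-0.4959)·1.03)/1.45 = -1.681.
Then σ = (x₂ − x₁)/(z₂ − z₁) = (1.03 − -3.09)/1.45 = 2.841.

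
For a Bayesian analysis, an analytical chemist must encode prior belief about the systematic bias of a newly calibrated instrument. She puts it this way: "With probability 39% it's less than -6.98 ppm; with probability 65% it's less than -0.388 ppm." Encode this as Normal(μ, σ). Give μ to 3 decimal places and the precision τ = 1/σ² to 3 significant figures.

For Normal(μ,σ), the p-quantile is μ + z_p·σ. Here z_{0.39} = -0.2793, z_{0.65} = 0.3853.
So -6.98 = μ − 0.2793σ and -0.388 = μ + 0.3853σ.
Subtracting: σ = (-0.388 − -6.98)/(0.3853 − (-0.2793)) = 9.918.
Then μ = -6.98 − (-0.2793)·9.918 = -4.210.
Precision τ = 1/σ² = 1/9.918² = 0.0102.

μ = -4.210, τ = 0.0102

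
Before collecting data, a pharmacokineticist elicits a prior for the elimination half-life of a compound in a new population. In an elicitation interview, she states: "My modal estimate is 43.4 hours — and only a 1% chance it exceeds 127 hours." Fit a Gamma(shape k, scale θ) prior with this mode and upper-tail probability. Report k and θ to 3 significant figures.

Gamma(k,θ) with k>1 has mode (k−1)θ, so θ = 43.4/(k−1).
Need P(X < 127) = 0.99 with θ tied to k this way. Start at k = 2, θ = 43.4: P(X<127) ≈ 0.790.
Too low — raise k to concentrate. Iterating converges to k ≈ 4.93.
Then θ = 43.4/(4.93−1) ≈ 11.

k ≈ 4.93, θ ≈ 11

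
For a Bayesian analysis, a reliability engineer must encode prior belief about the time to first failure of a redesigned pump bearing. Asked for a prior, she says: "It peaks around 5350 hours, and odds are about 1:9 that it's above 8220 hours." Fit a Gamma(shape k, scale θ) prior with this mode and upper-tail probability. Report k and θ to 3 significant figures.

Gamma(k,θ) with k>1 has mode (k−1)θ, so θ = 5350/(k−1).
Need P(X < 8220) = 0.9 with θ tied to k this way. Start at k = 2, θ = 5350: P(X<8220) ≈ 0.454.
Too low — raise k to concentrate. Iterating converges to k ≈ 11.1.
Then θ = 5350/(11.1−1) ≈ 528.

k ≈ 11.1, θ ≈ 528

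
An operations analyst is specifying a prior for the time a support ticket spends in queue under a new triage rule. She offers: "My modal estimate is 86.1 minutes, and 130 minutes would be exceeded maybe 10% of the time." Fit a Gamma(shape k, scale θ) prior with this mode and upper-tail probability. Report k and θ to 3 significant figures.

k ≈ 12, θ ≈ 7.85

Gamma(k,θ) with k>1 has mode (k−1)θ, so θ = 86.1/(k−1).
Need P(X < 130) = 0.9 with θ tied to k this way. Start at k = 2, θ = 86.1: P(X<130) ≈ 0.445.
Too low — raise k to concentrate. Iterating converges to k ≈ 12.
Then θ = 86.1/(12−1) ≈ 7.85.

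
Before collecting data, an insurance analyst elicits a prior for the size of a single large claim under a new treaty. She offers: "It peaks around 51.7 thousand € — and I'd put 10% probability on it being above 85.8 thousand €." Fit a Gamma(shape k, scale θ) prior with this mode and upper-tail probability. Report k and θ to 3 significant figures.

k ≈ 8.36, θ ≈ 7.03

Gamma(k,θ) with k>1 has mode (k−1)θ, so θ = 51.7/(k−1).
Need P(X < 85.8) = 0.9 with θ tied to k this way. Start at k = 2, θ = 51.7: P(X<85.8) ≈ 0.494.
Too low — raise k to concentrate. Iterating converges to k ≈ 8.36.
Then θ = 51.7/(8.36−1) ≈ 7.03.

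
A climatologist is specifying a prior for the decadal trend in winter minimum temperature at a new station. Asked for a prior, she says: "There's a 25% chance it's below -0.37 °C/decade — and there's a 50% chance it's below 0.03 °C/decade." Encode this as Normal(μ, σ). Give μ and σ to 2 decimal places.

μ = 0.03, σ = 0.59

The p-quantile of Normal(μ,σ) is μ + z_p·σ, with z_{0.25} = -0.6745 and z_{0.5} = 0.
Eliminate σ: μ = (z₂·x₁ − z₁·x₂)/(z₂ − z₁) = (0·-0.37 − (-0.6745)·0.03)/0.6745 = 0.03.
Then σ = (x₂ − x₁)/(z₂ − z₁) = (0.03 − -0.37)/0.6745 = 0.59.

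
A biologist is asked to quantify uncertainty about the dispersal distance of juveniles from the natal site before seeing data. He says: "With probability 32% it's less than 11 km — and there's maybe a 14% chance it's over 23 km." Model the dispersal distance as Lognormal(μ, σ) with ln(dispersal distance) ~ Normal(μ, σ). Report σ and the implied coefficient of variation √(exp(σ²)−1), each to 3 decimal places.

If T ~ Lognormal(μ,σ) then ln T ~ Normal(μ,σ), so the p-quantile of ln T is μ + z_p·σ.
ln(11) = 2.398 and ln(23) = 3.135; z_{0.32} = -0.4677, z_{0.86} = 1.08.
σ = (3.135 − 2.398)/(1.08 − (-0.4677)) = 0.476.
μ = 2.398 − (-0.4677)·0.476 = 2.621.
CV = √(exp(σ²)−1) = √(exp(0.2270)−1) = 0.505.

σ ≈ 0.476, CV ≈ 0.505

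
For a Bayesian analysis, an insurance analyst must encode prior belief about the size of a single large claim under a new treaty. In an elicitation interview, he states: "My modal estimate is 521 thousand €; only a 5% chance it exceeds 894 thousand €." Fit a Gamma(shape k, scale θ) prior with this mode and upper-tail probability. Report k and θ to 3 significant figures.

Gamma(k,θ) with k>1 has mode (k−1)θ, so θ = 521/(k−1).
Need P(X < 894) = 0.95 with θ tied to k this way. Start at k = 2, θ = 521: P(X<894) ≈ 0.512.
Too low — raise k to concentrate. Iterating converges to k ≈ 10.6.
Then θ = 521/(10.6−1) ≈ 54.4.

k ≈ 10.6, θ ≈ 54.4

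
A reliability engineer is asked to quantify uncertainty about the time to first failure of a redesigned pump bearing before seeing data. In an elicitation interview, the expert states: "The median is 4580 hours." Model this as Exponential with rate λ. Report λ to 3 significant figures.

λ ≈ 0.000151

Exponential median = ln 2 / λ, so λ = ln 2 / 4580.0 = 0.000151.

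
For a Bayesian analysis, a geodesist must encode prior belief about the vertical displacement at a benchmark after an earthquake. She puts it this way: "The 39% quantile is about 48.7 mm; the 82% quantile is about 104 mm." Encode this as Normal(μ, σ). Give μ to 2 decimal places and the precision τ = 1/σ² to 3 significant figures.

μ = 61.63, τ = 0.000467

For Normal(μ,σ), the p-quantile is μ + z_p·σ. Here z_{0.39} = -0.2793, z_{0.82} = 0.9154.
So 48.7 = μ − 0.2793σ and 104 = μ + 0.9154σ.
Subtracting: σ = (104 − 48.7)/(0.9154 − (-0.2793)) = 46.29.
Then μ = 48.7 − (-0.2793)·46.29 = 61.63.
Precision τ = 1/σ² = 1/46.29² = 0.000467.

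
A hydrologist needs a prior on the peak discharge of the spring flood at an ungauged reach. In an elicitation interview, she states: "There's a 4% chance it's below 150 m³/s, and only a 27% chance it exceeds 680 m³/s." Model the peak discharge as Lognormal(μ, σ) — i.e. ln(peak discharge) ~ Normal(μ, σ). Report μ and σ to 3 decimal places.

μ ≈ 6.130, σ ≈ 0.639

If T ~ Lognormal(μ,σ) then ln T ~ Normal(μ,σ), so the p-quantile of ln T is μ + z_p·σ.
ln(150) = 5.011 and ln(680) = 6.522; z_{0.04} = -1.751, z_{0.73} = 0.6128.
σ = (6.522 − 5.011)/(0.6128 − (-1.751)) = 0.639.
μ = 5.011 − (-1.751)·0.639 = 6.130.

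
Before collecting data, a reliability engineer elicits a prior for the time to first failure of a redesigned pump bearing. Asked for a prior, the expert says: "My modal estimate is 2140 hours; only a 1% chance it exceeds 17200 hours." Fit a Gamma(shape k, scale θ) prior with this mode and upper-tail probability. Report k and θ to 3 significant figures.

Gamma(k,θ) with k>1 has mode (k−1)θ, so θ = 2140/(k−1).
Need P(X < 17200) = 0.99 with θ tied to k this way. Start at k = 2, θ = 2140: P(X<17200) ≈ 0.997.
Too high — lower k to spread out. Iterating converges to k ≈ 1.77.
Then θ = 2140/(1.77−1) ≈ 2770.

k ≈ 1.77, θ ≈ 2770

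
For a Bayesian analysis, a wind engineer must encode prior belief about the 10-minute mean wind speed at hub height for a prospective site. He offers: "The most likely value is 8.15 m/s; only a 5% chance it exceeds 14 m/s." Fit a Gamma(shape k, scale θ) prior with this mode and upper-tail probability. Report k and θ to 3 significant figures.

Gamma(k,θ) with k>1 has mode (k−1)θ, so θ = 8.15/(k−1).
Need P(X < 14) = 0.95 with θ tied to k this way. Start at k = 2, θ = 8.15: P(X<14) ≈ 0.512.
Too low — raise k to concentrate. Iterating converges to k ≈ 10.5.
Then θ = 8.15/(10.5−1) ≈ 0.855.

k ≈ 10.5, θ ≈ 0.855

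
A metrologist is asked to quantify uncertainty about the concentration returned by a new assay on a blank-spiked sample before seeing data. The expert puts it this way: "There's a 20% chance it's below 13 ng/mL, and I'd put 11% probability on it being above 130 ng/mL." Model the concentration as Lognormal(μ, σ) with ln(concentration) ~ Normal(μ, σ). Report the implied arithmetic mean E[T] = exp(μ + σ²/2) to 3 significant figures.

If T ~ Lognormal(μ,σ) then ln T ~ Normal(μ,σ), so the p-quantile of ln T is μ + z_p·σ.
ln(13) = 2.565 and ln(130) = 4.868; z_{0.2} = -0.8416, z_{0.89} = 1.227.
σ = (4.868 − 2.565)/(1.227 − (-0.8416)) = 1.113.
μ = 2.565 − (-0.8416)·1.113 = 3.502.
E[T] = exp(μ + σ²/2) = exp(3.502 + 0.6198) = 61.7 ng/mL.

E[T] ≈ 61.7 ng/mL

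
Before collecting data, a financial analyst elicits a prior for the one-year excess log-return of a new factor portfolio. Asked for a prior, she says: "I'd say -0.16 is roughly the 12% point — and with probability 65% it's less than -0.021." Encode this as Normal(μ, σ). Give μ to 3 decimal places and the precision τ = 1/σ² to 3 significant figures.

μ = -0.055, τ = 126

The p-quantile of Normal(μ,σ) is μ + z_p·σ, with z_{0.12} = -1.175 and z_{0.65} = 0.3853.
Eliminate σ: μ = (z₂·x₁ − z₁·x₂)/(z₂ − z₁) = (0.3853·-0.16 − (-1.175)·-0.021)/1.56 = -0.055.
Then σ = (x₂ − x₁)/(z₂ − z₁) = (-0.021 − -0.16)/1.56 = 0.089.
Precision τ = 1/σ² = 1/0.08909² = 126.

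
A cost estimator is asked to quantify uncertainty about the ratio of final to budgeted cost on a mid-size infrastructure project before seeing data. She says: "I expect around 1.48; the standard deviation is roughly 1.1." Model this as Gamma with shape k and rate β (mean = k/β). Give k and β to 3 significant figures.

k ≈ 1.81, β ≈ 1.22

For Gamma(k, rate β): mean = k/β, variance = k/β², so CV = 1/√k.
CV = SD/mean = 1.1/1.48 = 0.7432, hence k = 1/CV² = 1.81.
Then β = k/mean = 1.81/1.48 = 1.22.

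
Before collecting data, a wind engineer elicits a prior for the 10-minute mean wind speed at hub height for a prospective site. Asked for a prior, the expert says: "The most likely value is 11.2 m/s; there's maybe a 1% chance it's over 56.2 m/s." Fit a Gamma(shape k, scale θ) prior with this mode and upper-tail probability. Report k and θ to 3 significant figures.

Gamma(k,θ) with k>1 has mode (k−1)θ, so θ = 11.2/(k−1).
Need P(X < 56.2) = 0.99 with θ tied to k this way. Start at k = 2, θ = 11.2: P(X<56.2) ≈ 0.960.
Too low — raise k to concentrate. Iterating converges to k ≈ 2.51.
Then θ = 11.2/(2.51−1) ≈ 7.44.

k ≈ 2.51, θ ≈ 7.44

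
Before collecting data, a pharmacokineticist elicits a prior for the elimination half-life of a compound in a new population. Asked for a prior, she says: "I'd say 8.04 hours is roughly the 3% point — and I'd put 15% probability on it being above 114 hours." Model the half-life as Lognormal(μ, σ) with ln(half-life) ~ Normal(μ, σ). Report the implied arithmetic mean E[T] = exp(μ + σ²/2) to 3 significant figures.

E[T] ≈ 67.2 hours

If T ~ Lognormal(μ,σ) then ln T ~ Normal(μ,σ), so the p-quantile of ln T is μ + z_p·σ.
ln(8.04) = 2.084 and ln(114) = 4.736; z_{0.03} = -1.881, z_{0.85} = 1.036.
σ = (4.736 − 2.084)/(1.036 − (-1.881)) = 0.909.
μ = 2.084 − (-1.881)·0.909 = 3.794.
E[T] = exp(μ + σ²/2) = exp(3.794 + 0.4131) = 67.2 hours.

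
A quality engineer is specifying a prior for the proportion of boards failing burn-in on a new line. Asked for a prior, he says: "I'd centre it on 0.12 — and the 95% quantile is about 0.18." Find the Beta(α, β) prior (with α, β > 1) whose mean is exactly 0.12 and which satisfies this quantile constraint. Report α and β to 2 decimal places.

α ≈ 10.97, β ≈ 80.41

With mean 0.12 fixed, write α = 0.12s, β = 0.88s where s = α+β.
Need P(θ < 0.18) = 0.95 under Beta(0.12s, 0.88s). Normal approximation: (q−m)/√(m(1−m)/s) ≈ z_{0.95} = 1.64, so s ≈ 0.12·0.88·(1.64)²/(0.18−0.12)² = 79.4.
At s = 79.4: P(θ<0.18) ≈ 0.939. Adjusting to match 0.95 gives s ≈ 91.38.
So α = 0.12·91.38 ≈ 10.97, β = 0.88·91.38 ≈ 80.41.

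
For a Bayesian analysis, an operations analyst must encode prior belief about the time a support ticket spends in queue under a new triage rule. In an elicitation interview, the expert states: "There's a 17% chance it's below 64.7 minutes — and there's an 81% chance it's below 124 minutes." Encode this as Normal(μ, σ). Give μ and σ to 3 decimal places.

For Normal(μ,σ), the p-quantile is μ + z_p·σ. Here z_{0.17} = -0.9542, z_{0.81} = 0.8779.
So 64.7 = μ − 0.9542σ and 124 = μ + 0.8779σ.
Subtracting: σ = (124 − 64.7)/(0.8779 − (-0.9542)) = 32.368.
Then μ = 64.7 − (-0.9542)·32.368 = 95.584.

μ = 95.584, σ = 32.368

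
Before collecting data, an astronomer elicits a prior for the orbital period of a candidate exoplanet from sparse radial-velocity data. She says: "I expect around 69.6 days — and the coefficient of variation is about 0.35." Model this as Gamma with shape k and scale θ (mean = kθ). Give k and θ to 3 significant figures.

k ≈ 8.16, θ ≈ 8.53

For Gamma(k, scale θ): mean = kθ, variance = kθ², so CV = 1/√k.
CV = 0.35, hence k = 1/CV² = 8.16.
Then θ = mean/k = 69.6/8.16 = 8.53.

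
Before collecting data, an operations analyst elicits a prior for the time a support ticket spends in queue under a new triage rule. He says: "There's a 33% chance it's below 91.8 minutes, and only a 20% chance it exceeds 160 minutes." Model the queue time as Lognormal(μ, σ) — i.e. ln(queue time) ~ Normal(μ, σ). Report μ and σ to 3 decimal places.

μ ≈ 4.710, σ ≈ 0.434

If T ~ Lognormal(μ,σ) then ln T ~ Normal(μ,σ), so the p-quantile of ln T is μ + z_p·σ.
ln(91.8) = 4.52 and ln(160) = 5.075; z_{0.33} = -0.4399, z_{0.8} = 0.8416.
σ = (5.075 − 4.52)/(0.8416 − (-0.4399)) = 0.434.
μ = 4.52 − (-0.4399)·0.434 = 4.710.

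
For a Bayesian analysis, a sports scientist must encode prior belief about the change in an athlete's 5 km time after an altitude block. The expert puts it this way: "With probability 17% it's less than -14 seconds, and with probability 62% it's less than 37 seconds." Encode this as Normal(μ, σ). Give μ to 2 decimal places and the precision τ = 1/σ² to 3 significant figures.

μ = 24.63, τ = 0.00061

For Normal(μ,σ), the p-quantile is μ + z_p·σ. Here z_{0.17} = -0.9542, z_{0.62} = 0.3055.
So -14 = μ − 0.9542σ and 37 = μ + 0.3055σ.
Subtracting: σ = (37 − -14)/(0.3055 − (-0.9542)) = 40.49.
Then μ = -14 − (-0.9542)·40.49 = 24.63.
Precision τ = 1/σ² = 1/40.49² = 0.00061.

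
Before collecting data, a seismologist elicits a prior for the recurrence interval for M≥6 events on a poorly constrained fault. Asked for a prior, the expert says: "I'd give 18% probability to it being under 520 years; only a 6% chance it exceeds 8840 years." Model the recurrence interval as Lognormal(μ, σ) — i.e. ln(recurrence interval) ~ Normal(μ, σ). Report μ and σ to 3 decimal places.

μ ≈ 7.304, σ ≈ 1.147

If T ~ Lognormal(μ,σ) then ln T ~ Normal(μ,σ), so the p-quantile of ln T is μ + z_p·σ.
ln(520) = 6.254 and ln(8840) = 9.087; z_{0.18} = -0.9154, z_{0.94} = 1.555.
σ = (9.087 − 6.254)/(1.555 − (-0.9154)) = 1.147.
μ = 6.254 − (-0.9154)·1.147 = 7.304.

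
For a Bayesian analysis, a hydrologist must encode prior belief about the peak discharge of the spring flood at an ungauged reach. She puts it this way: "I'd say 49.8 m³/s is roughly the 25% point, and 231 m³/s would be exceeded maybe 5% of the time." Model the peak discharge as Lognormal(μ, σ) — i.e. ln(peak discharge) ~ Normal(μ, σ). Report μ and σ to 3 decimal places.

If T ~ Lognormal(μ,σ) then ln T ~ Normal(μ,σ), so the p-quantile of ln T is μ + z_p·σ.
ln(49.8) = 3.908 and ln(231) = 5.442; z_{0.25} = -0.6745, z_{0.95} = 1.645.
σ = (5.442 − 3.908)/(1.645 − (-0.6745)) = 0.662.
μ = 3.908 − (-0.6745)·0.662 = 4.354.

μ ≈ 4.354, σ ≈ 0.662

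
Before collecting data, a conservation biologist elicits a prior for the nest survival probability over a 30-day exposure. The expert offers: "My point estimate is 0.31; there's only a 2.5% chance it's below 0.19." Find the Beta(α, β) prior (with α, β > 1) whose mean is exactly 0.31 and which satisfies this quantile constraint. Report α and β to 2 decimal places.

α ≈ 15.23, β ≈ 33.89

With mean 0.31 fixed, write α = 0.31s, β = 0.69s where s = α+β.
Need P(θ < 0.19) = 0.025 under Beta(0.31s, 0.69s). Normal approximation: (q−m)/√(m(1−m)/s) ≈ z_{0.025} = -1.96, so s ≈ 0.31·0.69·(-1.96)²/(0.19−0.31)² = 57.1.
At s = 57.1: P(θ<0.19) ≈ 0.017. Adjusting to match 0.025 gives s ≈ 49.11.
So α = 0.31·49.11 ≈ 15.23, β = 0.69·49.11 ≈ 33.89.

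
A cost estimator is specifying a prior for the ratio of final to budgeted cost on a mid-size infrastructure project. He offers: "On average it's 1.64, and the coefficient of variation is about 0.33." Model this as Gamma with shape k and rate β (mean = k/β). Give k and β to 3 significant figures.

k ≈ 9.18, β ≈ 5.6

For Gamma(k, rate β): mean = k/β, variance = k/β², so CV = 1/√k.
CV = 0.33, hence k = 1/CV² = 9.18.
Then β = k/mean = 9.18/1.64 = 5.6.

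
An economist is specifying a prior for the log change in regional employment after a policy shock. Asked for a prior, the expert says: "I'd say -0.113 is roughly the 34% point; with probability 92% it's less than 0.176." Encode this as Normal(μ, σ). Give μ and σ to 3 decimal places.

μ = -0.047, σ = 0.159

For Normal(μ,σ), the p-quantile is μ + z_p·σ. Here z_{0.34} = -0.4125, z_{0.92} = 1.405.
So -0.113 = μ − 0.4125σ and 0.176 = μ + 1.405σ.
Subtracting: σ = (0.176 − -0.113)/(1.405 − (-0.4125)) = 0.159.
Then μ = -0.113 − (-0.4125)·0.159 = -0.047.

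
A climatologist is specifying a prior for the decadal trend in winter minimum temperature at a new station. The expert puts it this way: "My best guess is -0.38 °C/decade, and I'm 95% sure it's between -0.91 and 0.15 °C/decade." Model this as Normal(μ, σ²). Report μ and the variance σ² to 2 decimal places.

A symmetric 95% interval runs μ ± z·σ with z = 1.96.
Half-width = 0.53, so σ = 0.53/1.96 = 0.270 and σ² = 0.07.
μ is the stated best guess, -0.38.

μ = -0.38, σ² = 0.07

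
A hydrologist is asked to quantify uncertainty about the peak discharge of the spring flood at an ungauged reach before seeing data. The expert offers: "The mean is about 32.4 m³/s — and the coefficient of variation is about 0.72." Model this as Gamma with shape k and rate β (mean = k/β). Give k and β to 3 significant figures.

For Gamma(k, rate β): mean = k/β, variance = k/β², so CV = 1/√k.
CV = 0.72, hence k = 1/CV² = 1.93.
Then β = k/mean = 1.93/32.4 = 0.0595.

k ≈ 1.93, β ≈ 0.0595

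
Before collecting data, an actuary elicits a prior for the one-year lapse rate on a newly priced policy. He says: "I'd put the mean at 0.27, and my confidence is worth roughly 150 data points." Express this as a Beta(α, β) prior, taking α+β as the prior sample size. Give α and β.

Under the effective-sample-size interpretation, Beta(α, β) has prior mean α/(α+β) and prior sample size α+β.
So α+β = 150 and α/(α+β) = 0.27, giving α = 0.27·150 = 40.5 and β = 150 − 40.5 = 109.5.

α = 40.5, β = 109.5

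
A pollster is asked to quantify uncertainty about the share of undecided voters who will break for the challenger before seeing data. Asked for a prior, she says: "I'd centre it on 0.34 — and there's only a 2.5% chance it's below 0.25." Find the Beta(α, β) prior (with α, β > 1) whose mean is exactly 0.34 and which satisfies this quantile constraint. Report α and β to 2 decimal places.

With mean 0.34 fixed, write α = 0.34s, β = 0.66s where s = α+β.
Need P(θ < 0.25) = 0.025 under Beta(0.34s, 0.66s). Normal approximation: (q−m)/√(m(1−m)/s) ≈ z_{0.025} = -1.96, so s ≈ 0.34·0.66·(-1.96)²/(0.25−0.34)² = 106.4.
At s = 106.4: P(θ<0.25) ≈ 0.020. Adjusting to match 0.025 gives s ≈ 97.95.
So α = 0.34·97.95 ≈ 33.30, β = 0.66·97.95 ≈ 64.65.

α ≈ 33.30, β ≈ 64.65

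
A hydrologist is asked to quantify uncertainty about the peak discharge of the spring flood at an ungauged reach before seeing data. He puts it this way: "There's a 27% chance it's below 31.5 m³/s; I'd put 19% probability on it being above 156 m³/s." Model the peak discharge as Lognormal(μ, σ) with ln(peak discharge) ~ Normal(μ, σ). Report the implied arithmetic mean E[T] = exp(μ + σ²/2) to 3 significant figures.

If T ~ Lognormal(μ,σ) then ln T ~ Normal(μ,σ), so the p-quantile of ln T is μ + z_p·σ.
ln(31.5) = 3.45 and ln(156) = 5.05; z_{0.27} = -0.6128, z_{0.81} = 0.8779.
σ = (5.05 − 3.45)/(0.8779 − (-0.6128)) = 1.073.
μ = 3.45 − (-0.6128)·1.073 = 4.108.
E[T] = exp(μ + σ²/2) = exp(4.108 + 0.5759) = 108 m³/s.

E[T] ≈ 108 m³/s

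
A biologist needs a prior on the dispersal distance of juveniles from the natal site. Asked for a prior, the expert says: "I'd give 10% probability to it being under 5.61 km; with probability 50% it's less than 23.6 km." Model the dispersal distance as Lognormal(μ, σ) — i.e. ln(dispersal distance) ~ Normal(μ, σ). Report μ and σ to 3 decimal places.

μ ≈ 3.161, σ ≈ 1.121

If T ~ Lognormal(μ,σ) then ln T ~ Normal(μ,σ), so the p-quantile of ln T is μ + z_p·σ.
ln(5.61) = 1.725 and ln(23.6) = 3.161; z_{0.1} = -1.282, z_{0.5} = 0.
σ = (3.161 − 1.725)/(0 − (-1.282)) = 1.121.
μ = 1.725 − (-1.282)·1.121 = 3.161.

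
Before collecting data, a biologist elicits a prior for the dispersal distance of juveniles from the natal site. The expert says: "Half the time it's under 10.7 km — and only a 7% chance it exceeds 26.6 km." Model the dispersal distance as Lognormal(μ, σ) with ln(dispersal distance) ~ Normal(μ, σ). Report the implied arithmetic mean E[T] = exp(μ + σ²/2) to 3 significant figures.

E[T] ≈ 12.9 km

If T ~ Lognormal(μ,σ) then ln T ~ Normal(μ,σ), so the p-quantile of ln T is μ + z_p·σ.
ln(10.7) = 2.37 and ln(26.6) = 3.281; z_{0.5} = 0, z_{0.93} = 1.476.
σ = (3.281 − 2.37)/(1.476 − (0)) = 0.617.
μ = 2.37 − (0)·0.617 = 2.370.
E[T] = exp(μ + σ²/2) = exp(2.370 + 0.1904) = 12.9 km.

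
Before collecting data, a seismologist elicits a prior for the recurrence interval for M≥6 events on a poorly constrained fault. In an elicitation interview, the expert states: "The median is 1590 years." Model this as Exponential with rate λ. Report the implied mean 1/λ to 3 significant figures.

mean ≈ 2290 years

Exponential median = ln 2 / λ, so λ = ln 2 / 1590.0 = 0.000436.
Mean = 1/λ = 2290 years.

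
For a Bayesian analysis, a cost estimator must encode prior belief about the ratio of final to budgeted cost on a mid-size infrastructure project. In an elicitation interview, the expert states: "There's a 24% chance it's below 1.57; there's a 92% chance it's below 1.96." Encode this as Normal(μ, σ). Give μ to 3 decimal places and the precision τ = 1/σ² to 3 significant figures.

The p-quantile of Normal(μ,σ) is μ + z_p·σ, with z_{0.24} = -0.7063 and z_{0.92} = 1.405.
Eliminate σ: μ = (z₂·x₁ − z₁·x₂)/(z₂ − z₁) = (1.405·1.57 − (-0.7063)·1.96)/2.111 = 1.700.
Then σ = (x₂ − x₁)/(z₂ − z₁) = (1.96 − 1.57)/2.111 = 0.185.
Precision τ = 1/σ² = 1/0.1847² = 29.3.

μ = 1.700, τ = 29.3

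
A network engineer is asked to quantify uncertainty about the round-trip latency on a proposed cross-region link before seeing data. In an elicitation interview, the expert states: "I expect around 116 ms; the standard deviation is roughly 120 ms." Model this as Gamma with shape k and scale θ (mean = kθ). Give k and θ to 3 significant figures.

For Gamma(k, scale θ): mean = kθ, variance = kθ², so CV = 1/√k.
CV = SD/mean = 120/116 = 1.034, hence k = 1/CV² = 0.934.
Then θ = mean/k = 116/0.934 = 124.

k ≈ 0.934, θ ≈ 124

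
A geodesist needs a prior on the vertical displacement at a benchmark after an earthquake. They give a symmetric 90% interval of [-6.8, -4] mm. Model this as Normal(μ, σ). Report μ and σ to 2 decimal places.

μ = -5.40, σ = 0.85

A symmetric 90% interval runs μ ± z·σ with z = 1.645.
Half-width = 1.4, so σ = 1.4/1.645 = 0.85.
μ is the interval midpoint, -5.40.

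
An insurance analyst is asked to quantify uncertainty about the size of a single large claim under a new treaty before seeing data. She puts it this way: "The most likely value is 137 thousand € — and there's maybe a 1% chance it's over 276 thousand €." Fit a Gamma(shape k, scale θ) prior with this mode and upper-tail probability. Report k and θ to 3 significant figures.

Gamma(k,θ) with k>1 has mode (k−1)θ, so θ = 137/(k−1).
Need P(X < 276) = 0.99 with θ tied to k this way. Start at k = 2, θ = 137: P(X<276) ≈ 0.598.
Too low — raise k to concentrate. Iterating converges to k ≈ 11.
Then θ = 137/(11−1) ≈ 13.7.

k ≈ 11, θ ≈ 13.7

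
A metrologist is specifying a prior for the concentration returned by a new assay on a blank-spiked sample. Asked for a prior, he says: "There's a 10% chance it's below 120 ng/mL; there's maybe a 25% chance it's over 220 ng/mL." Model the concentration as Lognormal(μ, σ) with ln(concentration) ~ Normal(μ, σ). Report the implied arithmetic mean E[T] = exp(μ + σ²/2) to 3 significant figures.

If T ~ Lognormal(μ,σ) then ln T ~ Normal(μ,σ), so the p-quantile of ln T is μ + z_p·σ.
ln(120) = 4.787 and ln(220) = 5.394; z_{0.1} = -1.282, z_{0.75} = 0.6745.
σ = (5.394 − 4.787)/(0.6745 − (-1.282)) = 0.310.
μ = 4.787 − (-1.282)·0.310 = 5.185.
E[T] = exp(μ + σ²/2) = exp(5.185 + 0.0480) = 187 ng/mL.

E[T] ≈ 187 ng/mL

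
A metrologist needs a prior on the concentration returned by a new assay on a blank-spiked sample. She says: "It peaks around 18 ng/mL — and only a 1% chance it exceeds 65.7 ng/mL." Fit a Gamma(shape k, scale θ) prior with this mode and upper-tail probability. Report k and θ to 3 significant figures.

Gamma(k,θ) with k>1 has mode (k−1)θ, so θ = 18/(k−1).
Need P(X < 65.7) = 0.99 with θ tied to k this way. Start at k = 2, θ = 18: P(X<65.7) ≈ 0.879.
Too low — raise k to concentrate. Iterating converges to k ≈ 3.56.
Then θ = 18/(3.56−1) ≈ 7.04.

k ≈ 3.56, θ ≈ 7.04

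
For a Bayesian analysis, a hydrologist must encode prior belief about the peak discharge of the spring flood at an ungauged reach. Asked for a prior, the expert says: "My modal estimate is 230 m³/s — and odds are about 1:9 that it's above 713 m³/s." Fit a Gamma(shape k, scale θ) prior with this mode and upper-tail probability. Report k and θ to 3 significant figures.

k ≈ 2.48, θ ≈ 155

Gamma(k,θ) with k>1 has mode (k−1)θ, so θ = 230/(k−1).
Need P(X < 713) = 0.9 with θ tied to k this way. Start at k = 2, θ = 230: P(X<713) ≈ 0.815.
Too low — raise k to concentrate. Iterating converges to k ≈ 2.48.
Then θ = 230/(2.48−1) ≈ 155.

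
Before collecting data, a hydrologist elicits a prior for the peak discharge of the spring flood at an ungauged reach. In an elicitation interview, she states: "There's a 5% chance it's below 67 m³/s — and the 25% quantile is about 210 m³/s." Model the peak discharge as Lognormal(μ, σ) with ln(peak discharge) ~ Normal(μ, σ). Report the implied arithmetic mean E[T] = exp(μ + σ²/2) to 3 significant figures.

E[T] ≈ 929 m³/s

If T ~ Lognormal(μ,σ) then ln T ~ Normal(μ,σ), so the p-quantile of ln T is μ + z_p·σ.
ln(67) = 4.205 and ln(210) = 5.347; z_{0.05} = -1.645, z_{0.25} = -0.6745.
σ = (5.347 − 4.205)/(-0.6745 − (-1.645)) = 1.177.
μ = 4.205 − (-1.645)·1.177 = 6.141.
E[T] = exp(μ + σ²/2) = exp(6.141 + 0.6930) = 929 m³/s.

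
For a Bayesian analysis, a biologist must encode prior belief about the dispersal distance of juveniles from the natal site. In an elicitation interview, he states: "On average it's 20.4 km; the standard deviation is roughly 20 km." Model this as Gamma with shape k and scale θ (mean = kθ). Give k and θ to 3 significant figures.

k ≈ 1.04, θ ≈ 19.6

For Gamma(k, scale θ): mean = kθ, variance = kθ², so CV = 1/√k.
CV = SD/mean = 20/20.4 = 0.9804, hence k = 1/CV² = 1.04.
Then θ = mean/k = 20.4/1.04 = 19.6.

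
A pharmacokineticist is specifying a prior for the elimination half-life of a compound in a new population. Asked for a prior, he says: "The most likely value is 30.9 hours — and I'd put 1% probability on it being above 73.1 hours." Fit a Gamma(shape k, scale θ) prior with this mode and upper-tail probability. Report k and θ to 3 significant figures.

k ≈ 7.41, θ ≈ 4.82

Gamma(k,θ) with k>1 has mode (k−1)θ, so θ = 30.9/(k−1).
Need P(X < 73.1) = 0.99 with θ tied to k this way. Start at k = 2, θ = 30.9: P(X<73.1) ≈ 0.684.
Too low — raise k to concentrate. Iterating converges to k ≈ 7.41.
Then θ = 30.9/(7.41−1) ≈ 4.82.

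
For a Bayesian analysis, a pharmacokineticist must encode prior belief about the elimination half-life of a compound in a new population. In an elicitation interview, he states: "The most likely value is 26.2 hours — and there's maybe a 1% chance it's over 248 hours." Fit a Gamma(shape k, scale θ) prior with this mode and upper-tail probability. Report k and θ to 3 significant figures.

k ≈ 1.63, θ ≈ 41.9

Gamma(k,θ) with k>1 has mode (k−1)θ, so θ = 26.2/(k−1).
Need P(X < 248) = 0.99 with θ tied to k this way. Start at k = 2, θ = 26.2: P(X<248) ≈ 0.999.
Too high — lower k to spread out. Iterating converges to k ≈ 1.63.
Then θ = 26.2/(1.63−1) ≈ 41.9.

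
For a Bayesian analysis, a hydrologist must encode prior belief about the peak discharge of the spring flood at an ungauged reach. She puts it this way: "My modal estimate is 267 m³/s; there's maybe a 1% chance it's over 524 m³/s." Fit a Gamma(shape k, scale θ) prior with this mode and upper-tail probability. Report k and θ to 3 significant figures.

k ≈ 11.8, θ ≈ 24.6

Gamma(k,θ) with k>1 has mode (k−1)θ, so θ = 267/(k−1).
Need P(X < 524) = 0.99 with θ tied to k this way. Start at k = 2, θ = 267: P(X<524) ≈ 0.584.
Too low — raise k to concentrate. Iterating converges to k ≈ 11.8.
Then θ = 267/(11.8−1) ≈ 24.6.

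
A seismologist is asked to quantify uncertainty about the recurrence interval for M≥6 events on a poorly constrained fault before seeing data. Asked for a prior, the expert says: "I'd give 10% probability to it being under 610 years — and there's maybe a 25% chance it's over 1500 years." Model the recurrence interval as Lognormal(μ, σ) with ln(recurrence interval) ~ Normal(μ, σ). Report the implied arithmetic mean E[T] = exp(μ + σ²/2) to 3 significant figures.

E[T] ≈ 1220 years

If T ~ Lognormal(μ,σ) then ln T ~ Normal(μ,σ), so the p-quantile of ln T is μ + z_p·σ.
ln(610) = 6.413 and ln(1500) = 7.313; z_{0.1} = -1.282, z_{0.75} = 0.6745.
σ = (7.313 − 6.413)/(0.6745 − (-1.282)) = 0.460.
μ = 6.413 − (-1.282)·0.460 = 7.003.
E[T] = exp(μ + σ²/2) = exp(7.003 + 0.1058) = 1220 years.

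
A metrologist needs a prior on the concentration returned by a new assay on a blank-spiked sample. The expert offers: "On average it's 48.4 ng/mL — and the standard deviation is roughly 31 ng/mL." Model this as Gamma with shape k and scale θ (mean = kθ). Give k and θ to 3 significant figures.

For Gamma(k, scale θ): mean = kθ, variance = kθ², so CV = 1/√k.
CV = SD/mean = 31/48.4 = 0.6405, hence k = 1/CV² = 2.44.
Then θ = mean/k = 48.4/2.44 = 19.9.

k ≈ 2.44, θ ≈ 19.9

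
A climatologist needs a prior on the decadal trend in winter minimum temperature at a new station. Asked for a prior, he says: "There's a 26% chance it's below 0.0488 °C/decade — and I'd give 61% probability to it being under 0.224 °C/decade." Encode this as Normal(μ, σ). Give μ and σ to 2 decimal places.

For Normal(μ,σ), the p-quantile is μ + z_p·σ. Here z_{0.26} = -0.6433, z_{0.61} = 0.2793.
So 0.0488 = μ − 0.6433σ and 0.224 = μ + 0.2793σ.
Subtracting: σ = (0.224 − 0.0488)/(0.2793 − (-0.6433)) = 0.19.
Then μ = 0.0488 − (-0.6433)·0.19 = 0.17.

μ = 0.17, σ = 0.19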